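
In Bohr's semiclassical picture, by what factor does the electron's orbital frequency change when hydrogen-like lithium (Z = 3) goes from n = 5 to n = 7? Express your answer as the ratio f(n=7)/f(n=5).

125/343

f ∝ Z^2 · n^-3; with Z fixed, f ∝ n^-3.
f(n=7)/f(n=5) = (7/5)^-3 = 125/343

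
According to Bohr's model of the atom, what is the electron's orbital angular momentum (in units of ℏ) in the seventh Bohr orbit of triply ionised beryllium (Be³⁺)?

7

L_n = nℏ, so L/ℏ = n = 7.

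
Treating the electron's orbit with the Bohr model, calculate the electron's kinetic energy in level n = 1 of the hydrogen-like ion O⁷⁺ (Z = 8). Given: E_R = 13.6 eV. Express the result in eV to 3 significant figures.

For a Coulomb orbit the virial theorem gives K = −E_n.
E_n = −E_R·Z²/n², so K = E_R·Z²/n² = 13.6 × 8²/1² = 870 eV

870 eV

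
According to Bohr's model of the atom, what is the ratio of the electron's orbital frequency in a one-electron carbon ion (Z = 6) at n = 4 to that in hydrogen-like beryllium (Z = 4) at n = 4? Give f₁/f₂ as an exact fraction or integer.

f ∝ Z^2 · n^-3
f₁/f₂ = (6/4)^2 · (4/4)^-3 = 9/4

9/4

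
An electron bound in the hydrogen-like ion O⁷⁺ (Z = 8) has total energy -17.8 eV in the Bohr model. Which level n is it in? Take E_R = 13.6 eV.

E_n = −E_R Z²/n² ⇒ n² = E_R Z²/(−E_n) = 13.6 × 8² / 17.8 ≈ 48.90
n = 7

7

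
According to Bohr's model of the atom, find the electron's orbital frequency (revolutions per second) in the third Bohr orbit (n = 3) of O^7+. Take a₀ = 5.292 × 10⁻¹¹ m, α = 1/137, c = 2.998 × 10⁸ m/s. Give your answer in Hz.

1.560 × 10¹⁶ Hz

r = n²a₀/Z = 5.954 × 10⁻¹¹ m, v = Zαc/n = 5.836 × 10⁶ m/s
f = v/(2πr) = 1.560 × 10¹⁶ Hz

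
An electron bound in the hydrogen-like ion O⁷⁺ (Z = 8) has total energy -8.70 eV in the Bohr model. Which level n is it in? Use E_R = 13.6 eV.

10

E_n = −E_R Z²/n² ⇒ n² = E_R Z²/(−E_n) = 13.6 × 8² / 8.70 ≈ 100.05
n = 10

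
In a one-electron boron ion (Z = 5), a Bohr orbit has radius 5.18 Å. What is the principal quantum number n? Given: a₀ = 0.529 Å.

7

r_n = n²a₀/Z ⇒ n² = rZ/a₀ = 5.18 × 5 / 0.529 ≈ 48.96
n = 7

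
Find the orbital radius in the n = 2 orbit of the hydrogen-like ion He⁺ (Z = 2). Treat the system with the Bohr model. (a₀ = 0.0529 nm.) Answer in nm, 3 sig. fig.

r_n = n²a₀/Z = 2² × 0.0529 / 2
    = 4 × 0.0529 / 2 = 0.106 nm

0.106 nm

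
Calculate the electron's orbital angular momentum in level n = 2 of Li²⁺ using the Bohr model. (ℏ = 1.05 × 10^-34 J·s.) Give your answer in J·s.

2.10 × 10^-34 J·s

L_n = nℏ = 2 × 1.05 × 10^-34 = 2.10 × 10^-34 J·s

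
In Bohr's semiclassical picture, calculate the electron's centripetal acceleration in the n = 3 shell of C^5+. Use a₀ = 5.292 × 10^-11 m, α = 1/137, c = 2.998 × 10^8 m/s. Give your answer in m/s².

r = n²a₀/Z = 7.938 × 10^-11 m, v = Zαc/n = 4.377 × 10^6 m/s
a = v²/r = (4.377 × 10^6)² / 7.938 × 10^-11 = 2.413 × 10^23 m/s²

2.413 × 10^23 m/s²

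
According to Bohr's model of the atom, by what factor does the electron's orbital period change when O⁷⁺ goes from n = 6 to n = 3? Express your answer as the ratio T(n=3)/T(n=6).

1/8

T ∝ Z^-2 · n^3; with Z fixed, T ∝ n^3.
T(n=3)/T(n=6) = (3/6)^3 = 1/8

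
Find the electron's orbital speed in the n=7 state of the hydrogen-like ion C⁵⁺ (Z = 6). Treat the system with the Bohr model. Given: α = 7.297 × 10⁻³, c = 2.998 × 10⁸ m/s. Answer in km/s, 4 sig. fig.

1875 km/s

v_n = Zαc/n = 6 × 0.007297 × 2.998 × 10⁸ / 7
    = 1875 km/s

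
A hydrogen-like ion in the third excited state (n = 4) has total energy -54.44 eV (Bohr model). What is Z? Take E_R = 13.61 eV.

8

E_n = −E_R Z²/n² ⇒ Z² = −E_n n²/E_R = 54.44 × 4² / 13.61 ≈ 64.00
Z = 8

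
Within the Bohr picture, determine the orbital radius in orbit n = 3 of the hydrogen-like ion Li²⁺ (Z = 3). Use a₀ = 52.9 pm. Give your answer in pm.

r_n = n²a₀/Z = 3² × 52.9 / 3
    = 9 × 52.9 / 3 = 159 pm

159 pm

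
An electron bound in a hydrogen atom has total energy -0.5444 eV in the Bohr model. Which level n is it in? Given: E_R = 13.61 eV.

E_n = −E_R Z²/n² ⇒ n² = E_R Z²/(−E_n) = 13.61 × 1² / 0.5444 ≈ 25.00
n = 5

5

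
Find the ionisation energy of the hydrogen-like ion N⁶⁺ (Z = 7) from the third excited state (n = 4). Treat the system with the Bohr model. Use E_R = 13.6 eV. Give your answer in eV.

E_n = −E_R·Z²/n² = −13.6 × 7²/4² eV = -41.6 eV
Ionisation energy = −E_n = 41.6 eV

41.6 eV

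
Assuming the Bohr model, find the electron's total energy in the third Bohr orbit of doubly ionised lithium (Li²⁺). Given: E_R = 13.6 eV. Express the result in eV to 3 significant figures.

E_n = −E_R·Z²/n² = −13.6 × 3²/3² = -13.6 eV

-13.6 eV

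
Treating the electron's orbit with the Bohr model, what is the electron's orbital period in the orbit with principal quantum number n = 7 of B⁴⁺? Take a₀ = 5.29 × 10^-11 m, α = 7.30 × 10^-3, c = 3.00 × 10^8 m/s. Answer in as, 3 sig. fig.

2080 as

r = n²a₀/Z = 7²·5.29 × 10^-11/5 = 5.18 × 10^-10 m
v = Zαc/n = 5·0.00730·3.00 × 10^8/7 = 1.56 × 10^6 m/s
T = 2πr/v = 2.08 × 10^-15 s = 2080 as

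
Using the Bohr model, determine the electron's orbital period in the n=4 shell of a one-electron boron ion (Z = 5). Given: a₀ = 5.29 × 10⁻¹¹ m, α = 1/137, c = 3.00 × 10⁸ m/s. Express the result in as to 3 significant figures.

r = n²a₀/Z = 4²·5.29 × 10⁻¹¹/5 = 1.69 × 10⁻¹⁰ m
v = Zαc/n = 5·0.00730·3.00 × 10⁸/4 = 2.74 × 10⁶ m/s
T = 2πr/v = 3.89 × 10⁻¹⁶ s = 389 as

389 as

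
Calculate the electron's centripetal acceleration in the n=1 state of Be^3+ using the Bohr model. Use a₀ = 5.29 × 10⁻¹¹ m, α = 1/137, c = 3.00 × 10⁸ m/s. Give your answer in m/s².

5.80 × 10²⁴ m/s²

r = n²a₀/Z = 1.32 × 10⁻¹¹ m, v = Zαc/n = 8.76 × 10⁶ m/s
a = v²/r = (8.76 × 10⁶)² / 1.32 × 10⁻¹¹ = 5.80 × 10²⁴ m/s²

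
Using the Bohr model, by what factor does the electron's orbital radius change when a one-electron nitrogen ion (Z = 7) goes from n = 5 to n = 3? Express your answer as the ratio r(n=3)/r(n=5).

r ∝ Z^-1 · n^2; with Z fixed, r ∝ n^2.
r(n=3)/r(n=5) = (3/5)^2 = 9/25

9/25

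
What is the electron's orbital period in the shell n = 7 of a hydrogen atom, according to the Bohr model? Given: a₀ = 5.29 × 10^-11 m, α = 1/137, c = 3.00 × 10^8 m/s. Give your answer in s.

r = n²a₀/Z = 7²·5.29 × 10^-11/1 = 2.59 × 10^-9 m
v = Zαc/n = 1·0.00730·3.00 × 10^8/7 = 3.13 × 10^5 m/s
T = 2πr/v = 5.21 × 10^-14 s

5.21 × 10^-14 s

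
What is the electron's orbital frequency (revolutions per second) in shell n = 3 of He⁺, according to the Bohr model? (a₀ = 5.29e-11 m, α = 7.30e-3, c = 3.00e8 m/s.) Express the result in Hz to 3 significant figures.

r = n²a₀/Z = 2.38e-10 m, v = Zαc/n = 1.46e6 m/s
f = v/(2πr) = 9.76e14 Hz

9.76e14 Hz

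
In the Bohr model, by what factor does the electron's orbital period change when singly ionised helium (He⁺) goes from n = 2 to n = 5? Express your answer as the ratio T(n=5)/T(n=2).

125/8

T ∝ Z^-2 · n^3; with Z fixed, T ∝ n^3.
T(n=5)/T(n=2) = (5/2)^3 = 125/8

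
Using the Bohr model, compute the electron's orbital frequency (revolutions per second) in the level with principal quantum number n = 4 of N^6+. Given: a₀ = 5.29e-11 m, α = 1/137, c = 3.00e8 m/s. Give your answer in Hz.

5.04e15 Hz

r = n²a₀/Z = 1.21e-10 m, v = Zαc/n = 3.83e6 m/s
f = v/(2πr) = 5.04e15 Hz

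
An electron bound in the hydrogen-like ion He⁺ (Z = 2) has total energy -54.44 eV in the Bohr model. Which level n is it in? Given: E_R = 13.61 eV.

E_n = −E_R Z²/n² ⇒ n² = E_R Z²/(−E_n) = 13.61 × 2² / 54.44 ≈ 1.00
n = 1

1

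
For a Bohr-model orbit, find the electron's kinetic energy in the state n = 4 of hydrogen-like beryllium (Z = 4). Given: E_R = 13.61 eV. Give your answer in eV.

13.61 eV

For a Coulomb orbit the virial theorem gives K = −E_n.
E_n = −E_R·Z²/n², so K = E_R·Z²/n² = 13.61 × 4²/4² = 13.61 eV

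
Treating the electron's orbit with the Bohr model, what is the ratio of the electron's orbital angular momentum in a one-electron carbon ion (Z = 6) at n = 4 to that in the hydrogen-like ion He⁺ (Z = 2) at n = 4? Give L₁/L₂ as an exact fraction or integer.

1

L = nℏ is independent of Z.
L₁/L₂ = n₁/n₂ = 4/4 = 1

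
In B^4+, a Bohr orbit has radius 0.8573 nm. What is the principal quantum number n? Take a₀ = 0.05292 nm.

9

r_n = n²a₀/Z ⇒ n² = rZ/a₀ = 0.8573 × 5 / 0.05292 ≈ 81.00
n = 9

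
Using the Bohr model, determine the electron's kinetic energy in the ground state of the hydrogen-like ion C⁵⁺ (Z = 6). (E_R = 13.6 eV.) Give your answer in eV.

For a Coulomb orbit the virial theorem gives K = −E_n.
E_n = −E_R·Z²/n², so K = E_R·Z²/n² = 13.6 × 6²/1² = 490 eV

490 eV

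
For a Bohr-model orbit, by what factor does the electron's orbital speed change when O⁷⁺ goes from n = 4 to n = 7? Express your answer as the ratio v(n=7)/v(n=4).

4/7

v ∝ Z^1 · n^-1; with Z fixed, v ∝ n^-1.
v(n=7)/v(n=4) = (7/4)^-1 = 4/7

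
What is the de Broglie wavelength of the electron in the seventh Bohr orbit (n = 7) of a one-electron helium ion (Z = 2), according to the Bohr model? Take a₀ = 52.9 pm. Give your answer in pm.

1160 pm

The Bohr quantisation condition is nλ = 2πr_n.
r_n = n²a₀/Z = 1300 pm
λ = 2πr_n/n = 2π·1300/7 = 1160 pm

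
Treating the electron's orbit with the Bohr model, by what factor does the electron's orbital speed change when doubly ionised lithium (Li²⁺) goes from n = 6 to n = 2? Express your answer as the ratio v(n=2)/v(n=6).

3

v ∝ Z^1 · n^-1; with Z fixed, v ∝ n^-1.
v(n=2)/v(n=6) = (2/6)^-1 = 3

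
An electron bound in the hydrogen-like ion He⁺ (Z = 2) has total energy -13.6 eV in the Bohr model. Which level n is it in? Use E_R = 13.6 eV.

2

E_n = −E_R Z²/n² ⇒ n² = E_R Z²/(−E_n) = 13.6 × 2² / 13.6 ≈ 4.00
n = 2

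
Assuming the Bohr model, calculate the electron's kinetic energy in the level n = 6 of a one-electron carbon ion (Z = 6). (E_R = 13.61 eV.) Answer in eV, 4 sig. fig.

For a Coulomb orbit the virial theorem gives K = −E_n.
E_n = −E_R·Z²/n², so K = E_R·Z²/n² = 13.61 × 6²/6² = 13.61 eV

13.61 eV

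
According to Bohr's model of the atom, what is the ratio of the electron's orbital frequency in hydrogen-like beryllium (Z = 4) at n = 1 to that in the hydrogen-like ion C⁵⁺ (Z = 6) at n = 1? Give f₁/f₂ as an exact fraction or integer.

f ∝ Z^2 · n^-3
f₁/f₂ = (4/6)^2 · (1/1)^-3 = 4/9

4/9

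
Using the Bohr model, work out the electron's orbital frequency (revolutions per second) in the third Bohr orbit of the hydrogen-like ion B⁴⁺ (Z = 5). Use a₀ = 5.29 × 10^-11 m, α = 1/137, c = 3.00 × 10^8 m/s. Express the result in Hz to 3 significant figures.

r = n²a₀/Z = 9.52 × 10^-11 m, v = Zαc/n = 3.65 × 10^6 m/s
f = v/(2πr) = 6.10 × 10^15 Hz

6.10 × 10^15 Hz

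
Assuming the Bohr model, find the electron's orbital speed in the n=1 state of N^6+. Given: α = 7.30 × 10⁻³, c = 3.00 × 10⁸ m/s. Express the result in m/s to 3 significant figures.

v_n = Zαc/n = 7 × 0.00730 × 3.00 × 10⁸ / 1
    = 1.53 × 10⁷ m/s

1.53 × 10⁷ m/s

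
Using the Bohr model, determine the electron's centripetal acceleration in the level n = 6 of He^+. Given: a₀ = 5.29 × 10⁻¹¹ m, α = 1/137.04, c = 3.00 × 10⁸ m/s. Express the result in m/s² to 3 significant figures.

r = n²a₀/Z = 9.52 × 10⁻¹⁰ m, v = Zαc/n = 7.30 × 10⁵ m/s
a = v²/r = (7.30 × 10⁵)² / 9.52 × 10⁻¹⁰ = 5.59 × 10²⁰ m/s²

5.59 × 10²⁰ m/s²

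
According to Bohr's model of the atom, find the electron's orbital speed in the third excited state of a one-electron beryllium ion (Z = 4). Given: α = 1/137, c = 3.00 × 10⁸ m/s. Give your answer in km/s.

v_n = Zαc/n = 4 × 0.00730 × 3.00 × 10⁸ / 4
    = 2190 km/s

2190 km/s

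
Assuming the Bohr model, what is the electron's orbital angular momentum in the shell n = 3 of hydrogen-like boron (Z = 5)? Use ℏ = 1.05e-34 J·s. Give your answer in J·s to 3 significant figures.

L_n = nℏ = 3 × 1.05e-34 = 3.15e-34 J·s

3.15e-34 J·s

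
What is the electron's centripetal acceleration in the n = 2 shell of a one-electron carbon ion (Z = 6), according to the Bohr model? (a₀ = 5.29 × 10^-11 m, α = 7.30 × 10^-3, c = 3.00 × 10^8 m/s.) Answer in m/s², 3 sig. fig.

1.22 × 10^24 m/s²

r = n²a₀/Z = 3.53 × 10^-11 m, v = Zαc/n = 6.57 × 10^6 m/s
a = v²/r = (6.57 × 10^6)² / 3.53 × 10^-11 = 1.22 × 10^24 m/s²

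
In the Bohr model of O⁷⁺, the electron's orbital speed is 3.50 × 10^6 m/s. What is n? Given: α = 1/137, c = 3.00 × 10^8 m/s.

v_n = Zαc/n ⇒ n = Zαc/v = 8 × 0.00730 × 3.00 × 10^8 / 3.50 × 10^6 ≈ 5.01
n = 5

5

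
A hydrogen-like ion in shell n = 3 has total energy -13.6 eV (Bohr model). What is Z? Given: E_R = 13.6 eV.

3

E_n = −E_R Z²/n² ⇒ Z² = −E_n n²/E_R = 13.6 × 3² / 13.6 ≈ 9.00
Z = 3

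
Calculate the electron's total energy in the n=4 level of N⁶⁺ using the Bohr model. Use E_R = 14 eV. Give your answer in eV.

-43 eV

E_n = −E_R·Z²/n² = −14 × 7²/4² = -43 eV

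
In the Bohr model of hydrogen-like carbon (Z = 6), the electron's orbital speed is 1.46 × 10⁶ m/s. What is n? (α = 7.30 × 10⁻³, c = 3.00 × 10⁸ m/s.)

9

v_n = Zαc/n ⇒ n = Zαc/v = 6 × 0.00730 × 3.00 × 10⁸ / 1.46 × 10⁶ ≈ 9.00
n = 9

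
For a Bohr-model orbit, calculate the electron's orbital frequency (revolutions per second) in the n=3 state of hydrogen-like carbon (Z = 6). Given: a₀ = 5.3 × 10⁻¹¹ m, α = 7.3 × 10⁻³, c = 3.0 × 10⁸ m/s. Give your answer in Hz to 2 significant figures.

8.8 × 10¹⁵ Hz

r = n²a₀/Z = 8.0 × 10⁻¹¹ m, v = Zαc/n = 4.4 × 10⁶ m/s
f = v/(2πr) = 8.8 × 10¹⁵ Hz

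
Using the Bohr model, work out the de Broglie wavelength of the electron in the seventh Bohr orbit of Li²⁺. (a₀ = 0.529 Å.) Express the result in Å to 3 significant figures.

7.76 Å

The Bohr quantisation condition is nλ = 2πr_n.
r_n = n²a₀/Z = 8.64 Å
λ = 2πr_n/n = 2π·8.64/7 = 7.76 Å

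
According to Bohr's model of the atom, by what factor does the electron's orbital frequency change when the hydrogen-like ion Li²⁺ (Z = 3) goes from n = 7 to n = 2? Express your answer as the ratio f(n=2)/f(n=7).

343/8

f ∝ Z^2 · n^-3; with Z fixed, f ∝ n^-3.
f(n=2)/f(n=7) = (2/7)^-3 = 343/8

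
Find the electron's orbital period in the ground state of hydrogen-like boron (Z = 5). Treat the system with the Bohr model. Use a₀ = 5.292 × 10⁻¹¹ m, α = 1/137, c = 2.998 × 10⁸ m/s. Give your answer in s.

r = n²a₀/Z = 1²·5.292 × 10⁻¹¹/5 = 1.058 × 10⁻¹¹ m
v = Zαc/n = 5·0.007299·2.998 × 10⁸/1 = 1.094 × 10⁷ m/s
T = 2πr/v = 6.078 × 10⁻¹⁸ s

6.078 × 10⁻¹⁸ s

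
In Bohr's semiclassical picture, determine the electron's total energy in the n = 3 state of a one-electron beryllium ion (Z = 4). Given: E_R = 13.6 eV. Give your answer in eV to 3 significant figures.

-24.2 eV

E_n = −E_R·Z²/n² = −13.6 × 4²/3² = -24.2 eV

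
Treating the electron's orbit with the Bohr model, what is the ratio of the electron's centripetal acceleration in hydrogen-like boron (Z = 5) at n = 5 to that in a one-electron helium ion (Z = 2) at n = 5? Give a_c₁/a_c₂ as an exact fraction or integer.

125/8

a_c ∝ Z^3 · n^-4
a_c₁/a_c₂ = (5/2)^3 · (5/5)^-4 = 125/8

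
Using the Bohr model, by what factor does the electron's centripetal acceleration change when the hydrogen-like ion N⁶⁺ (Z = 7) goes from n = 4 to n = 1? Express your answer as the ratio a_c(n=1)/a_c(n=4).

256

a_c ∝ Z^3 · n^-4; with Z fixed, a_c ∝ n^-4.
a_c(n=1)/a_c(n=4) = (1/4)^-4 = 256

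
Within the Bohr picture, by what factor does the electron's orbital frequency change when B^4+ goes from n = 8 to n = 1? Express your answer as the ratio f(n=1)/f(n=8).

512

f ∝ Z^2 · n^-3; with Z fixed, f ∝ n^-3.
f(n=1)/f(n=8) = (1/8)^-3 = 512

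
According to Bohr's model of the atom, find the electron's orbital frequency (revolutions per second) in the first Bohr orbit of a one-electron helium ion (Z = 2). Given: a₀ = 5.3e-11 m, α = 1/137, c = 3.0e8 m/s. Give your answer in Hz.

r = n²a₀/Z = 2.6e-11 m, v = Zαc/n = 4.4e6 m/s
f = v/(2πr) = 2.6e16 Hz

2.6e16 Hz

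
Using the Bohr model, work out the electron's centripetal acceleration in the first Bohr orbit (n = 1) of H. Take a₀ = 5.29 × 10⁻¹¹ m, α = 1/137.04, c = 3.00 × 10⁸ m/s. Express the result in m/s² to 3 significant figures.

9.06 × 10²² m/s²

r = n²a₀/Z = 5.29 × 10⁻¹¹ m, v = Zαc/n = 2.19 × 10⁶ m/s
a = v²/r = (2.19 × 10⁶)² / 5.29 × 10⁻¹¹ = 9.06 × 10²² m/s²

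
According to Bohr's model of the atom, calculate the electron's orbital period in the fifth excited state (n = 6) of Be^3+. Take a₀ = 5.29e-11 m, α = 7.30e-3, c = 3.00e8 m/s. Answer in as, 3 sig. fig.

r = n²a₀/Z = 6²·5.29e-11/4 = 4.76e-10 m
v = Zαc/n = 4·0.00730·3.00e8/6 = 1.46e6 m/s
T = 2πr/v = 2.05e-15 s = 2050 as

2050 as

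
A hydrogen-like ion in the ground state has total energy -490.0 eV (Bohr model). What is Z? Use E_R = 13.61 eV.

6

E_n = −E_R Z²/n² ⇒ Z² = −E_n n²/E_R = 490.0 × 1² / 13.61 ≈ 36.00
Z = 6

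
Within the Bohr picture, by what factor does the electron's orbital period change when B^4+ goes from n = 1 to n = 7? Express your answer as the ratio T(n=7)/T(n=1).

T ∝ Z^-2 · n^3; with Z fixed, T ∝ n^3.
T(n=7)/T(n=1) = (7/1)^3 = 343

343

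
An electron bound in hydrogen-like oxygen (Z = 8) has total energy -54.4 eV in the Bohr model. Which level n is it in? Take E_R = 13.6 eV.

E_n = −E_R Z²/n² ⇒ n² = E_R Z²/(−E_n) = 13.6 × 8² / 54.4 ≈ 16.00
n = 4

4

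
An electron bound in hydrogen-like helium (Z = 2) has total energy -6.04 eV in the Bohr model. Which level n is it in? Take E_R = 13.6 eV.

E_n = −E_R Z²/n² ⇒ n² = E_R Z²/(−E_n) = 13.6 × 2² / 6.04 ≈ 9.01
n = 3

3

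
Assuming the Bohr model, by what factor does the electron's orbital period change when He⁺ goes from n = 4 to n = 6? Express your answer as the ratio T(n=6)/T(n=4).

27/8

T ∝ Z^-2 · n^3; with Z fixed, T ∝ n^3.
T(n=6)/T(n=4) = (6/4)^3 = 27/8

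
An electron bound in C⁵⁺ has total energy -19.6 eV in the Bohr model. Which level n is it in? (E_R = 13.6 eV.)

5

E_n = −E_R Z²/n² ⇒ n² = E_R Z²/(−E_n) = 13.6 × 6² / 19.6 ≈ 24.98
n = 5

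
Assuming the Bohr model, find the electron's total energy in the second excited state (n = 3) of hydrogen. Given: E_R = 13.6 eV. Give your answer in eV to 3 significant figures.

E_n = −E_R·Z²/n² = −13.6 × 1²/3² = -1.51 eV

-1.51 eV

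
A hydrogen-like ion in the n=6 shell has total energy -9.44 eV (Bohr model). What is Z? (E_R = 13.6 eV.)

5

E_n = −E_R Z²/n² ⇒ Z² = −E_n n²/E_R = 9.44 × 6² / 13.6 ≈ 24.99
Z = 5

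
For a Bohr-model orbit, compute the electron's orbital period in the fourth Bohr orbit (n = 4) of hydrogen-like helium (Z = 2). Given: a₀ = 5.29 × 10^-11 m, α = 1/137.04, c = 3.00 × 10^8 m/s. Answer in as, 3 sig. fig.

r = n²a₀/Z = 4²·5.29 × 10^-11/2 = 4.23 × 10^-10 m
v = Zαc/n = 2·0.00730·3.00 × 10^8/4 = 1.09 × 10^6 m/s
T = 2πr/v = 2.43 × 10^-15 s = 2430 as

2430 as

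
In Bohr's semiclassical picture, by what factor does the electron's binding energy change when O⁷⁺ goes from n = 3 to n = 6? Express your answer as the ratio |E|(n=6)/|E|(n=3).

1/4

|E| ∝ Z^2 · n^-2; with Z fixed, |E| ∝ n^-2.
|E|(n=6)/|E|(n=3) = (6/3)^-2 = 1/4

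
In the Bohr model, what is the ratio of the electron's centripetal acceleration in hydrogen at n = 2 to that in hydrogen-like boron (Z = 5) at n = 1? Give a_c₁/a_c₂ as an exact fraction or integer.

1/2000

a_c ∝ Z^3 · n^-4
a_c₁/a_c₂ = (1/5)^3 · (2/1)^-4 = 1/2000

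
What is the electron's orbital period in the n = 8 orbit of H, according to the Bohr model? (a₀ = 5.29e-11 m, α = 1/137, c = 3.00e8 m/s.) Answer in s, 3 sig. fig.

7.77e-14 s

r = n²a₀/Z = 8²·5.29e-11/1 = 3.39e-9 m
v = Zαc/n = 1·0.00730·3.00e8/8 = 2.74e5 m/s
T = 2πr/v = 7.77e-14 s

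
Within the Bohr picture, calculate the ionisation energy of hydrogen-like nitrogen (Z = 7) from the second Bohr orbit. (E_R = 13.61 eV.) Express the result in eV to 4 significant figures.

E_n = −E_R·Z²/n² = −13.61 × 7²/2² eV = -166.7 eV
Ionisation energy = −E_n = 166.7 eV

166.7 eV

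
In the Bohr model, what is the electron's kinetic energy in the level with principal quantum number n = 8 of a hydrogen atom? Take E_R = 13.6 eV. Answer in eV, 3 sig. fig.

For a Coulomb orbit the virial theorem gives K = −E_n.
E_n = −E_R·Z²/n², so K = E_R·Z²/n² = 13.6 × 1²/8² = 0.212 eV

0.212 eV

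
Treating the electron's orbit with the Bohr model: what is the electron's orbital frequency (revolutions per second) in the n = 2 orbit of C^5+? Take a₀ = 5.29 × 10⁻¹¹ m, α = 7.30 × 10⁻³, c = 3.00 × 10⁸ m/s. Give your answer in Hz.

r = n²a₀/Z = 3.53 × 10⁻¹¹ m, v = Zαc/n = 6.57 × 10⁶ m/s
f = v/(2πr) = 2.96 × 10¹⁶ Hz

2.96 × 10¹⁶ Hz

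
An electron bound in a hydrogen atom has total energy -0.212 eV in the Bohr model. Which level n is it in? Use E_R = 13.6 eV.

8

E_n = −E_R Z²/n² ⇒ n² = E_R Z²/(−E_n) = 13.6 × 1² / 0.212 ≈ 64.15
n = 8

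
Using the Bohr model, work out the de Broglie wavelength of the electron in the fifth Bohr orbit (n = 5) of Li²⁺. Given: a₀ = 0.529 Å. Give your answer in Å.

5.54 Å

The Bohr quantisation condition is nλ = 2πr_n.
r_n = n²a₀/Z = 4.41 Å
λ = 2πr_n/n = 2π·4.41/5 = 5.54 Å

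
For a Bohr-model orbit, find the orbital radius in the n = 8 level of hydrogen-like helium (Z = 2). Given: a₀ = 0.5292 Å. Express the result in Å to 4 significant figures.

16.93 Å

r_n = n²a₀/Z = 8² × 0.5292 / 2
    = 64 × 0.5292 / 2 = 16.93 Å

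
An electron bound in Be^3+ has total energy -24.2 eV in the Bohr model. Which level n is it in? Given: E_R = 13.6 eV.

3

E_n = −E_R Z²/n² ⇒ n² = E_R Z²/(−E_n) = 13.6 × 4² / 24.2 ≈ 8.99
n = 3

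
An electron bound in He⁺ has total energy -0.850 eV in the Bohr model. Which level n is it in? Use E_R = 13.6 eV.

8

E_n = −E_R Z²/n² ⇒ n² = E_R Z²/(−E_n) = 13.6 × 2² / 0.850 ≈ 64.00
n = 8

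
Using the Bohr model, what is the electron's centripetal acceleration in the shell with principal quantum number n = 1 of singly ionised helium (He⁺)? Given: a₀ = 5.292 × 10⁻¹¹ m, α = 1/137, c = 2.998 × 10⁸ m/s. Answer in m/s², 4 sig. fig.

7.239 × 10²³ m/s²

r = n²a₀/Z = 2.646 × 10⁻¹¹ m, v = Zαc/n = 4.377 × 10⁶ m/s
a = v²/r = (4.377 × 10⁶)² / 2.646 × 10⁻¹¹ = 7.239 × 10²³ m/s²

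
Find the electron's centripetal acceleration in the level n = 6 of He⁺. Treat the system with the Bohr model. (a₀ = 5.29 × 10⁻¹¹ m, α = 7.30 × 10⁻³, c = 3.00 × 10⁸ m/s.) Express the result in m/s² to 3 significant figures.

5.60 × 10²⁰ m/s²

r = n²a₀/Z = 9.52 × 10⁻¹⁰ m, v = Zαc/n = 7.30 × 10⁵ m/s
a = v²/r = (7.30 × 10⁵)² / 9.52 × 10⁻¹⁰ = 5.60 × 10²⁰ m/s²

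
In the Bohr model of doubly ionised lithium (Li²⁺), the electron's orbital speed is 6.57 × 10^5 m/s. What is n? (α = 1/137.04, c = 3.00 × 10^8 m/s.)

10

v_n = Zαc/n ⇒ n = Zαc/v = 3 × 0.00730 × 3.00 × 10^8 / 6.57 × 10^5 ≈ 10.00
n = 10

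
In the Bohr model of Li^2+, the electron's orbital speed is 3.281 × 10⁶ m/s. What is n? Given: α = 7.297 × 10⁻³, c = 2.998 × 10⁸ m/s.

2

v_n = Zαc/n ⇒ n = Zαc/v = 3 × 0.007297 × 2.998 × 10⁸ / 3.281 × 10⁶ ≈ 2.00
n = 2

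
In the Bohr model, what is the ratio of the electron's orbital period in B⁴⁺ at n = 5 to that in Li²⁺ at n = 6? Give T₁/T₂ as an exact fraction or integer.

5/24

T ∝ Z^-2 · n^3
T₁/T₂ = (5/3)^-2 · (5/6)^3 = 5/24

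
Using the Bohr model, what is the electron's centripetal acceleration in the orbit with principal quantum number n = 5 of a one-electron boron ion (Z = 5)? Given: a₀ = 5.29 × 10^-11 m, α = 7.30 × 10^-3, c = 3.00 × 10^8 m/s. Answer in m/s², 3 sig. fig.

r = n²a₀/Z = 2.64 × 10^-10 m, v = Zαc/n = 2.19 × 10^6 m/s
a = v²/r = (2.19 × 10^6)² / 2.64 × 10^-10 = 1.81 × 10^22 m/s²

1.81 × 10^22 m/s²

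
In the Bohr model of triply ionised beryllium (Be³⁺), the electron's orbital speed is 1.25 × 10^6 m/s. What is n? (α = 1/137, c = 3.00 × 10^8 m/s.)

v_n = Zαc/n ⇒ n = Zαc/v = 4 × 0.00730 × 3.00 × 10^8 / 1.25 × 10^6 ≈ 7.01
n = 7

7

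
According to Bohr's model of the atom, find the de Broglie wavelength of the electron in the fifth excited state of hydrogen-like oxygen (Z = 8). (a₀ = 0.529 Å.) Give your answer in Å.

2.49 Å

The Bohr quantisation condition is nλ = 2πr_n.
r_n = n²a₀/Z = 2.38 Å
λ = 2πr_n/n = 2π·2.38/6 = 2.49 Å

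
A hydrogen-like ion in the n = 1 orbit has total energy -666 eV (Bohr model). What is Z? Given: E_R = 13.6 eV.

E_n = −E_R Z²/n² ⇒ Z² = −E_n n²/E_R = 666 × 1² / 13.6 ≈ 48.97
Z = 7

7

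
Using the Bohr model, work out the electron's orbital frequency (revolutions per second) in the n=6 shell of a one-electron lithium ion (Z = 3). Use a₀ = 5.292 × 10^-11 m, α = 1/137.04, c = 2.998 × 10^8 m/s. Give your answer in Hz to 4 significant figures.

2.741 × 10^14 Hz

r = n²a₀/Z = 6.350 × 10^-10 m, v = Zαc/n = 1.094 × 10^6 m/s
f = v/(2πr) = 2.741 × 10^14 Hz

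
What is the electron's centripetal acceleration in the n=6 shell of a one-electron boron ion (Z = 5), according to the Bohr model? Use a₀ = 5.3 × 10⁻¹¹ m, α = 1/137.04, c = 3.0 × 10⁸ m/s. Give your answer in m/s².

r = n²a₀/Z = 3.8 × 10⁻¹⁰ m, v = Zαc/n = 1.8 × 10⁶ m/s
a = v²/r = (1.8 × 10⁶)² / 3.8 × 10⁻¹⁰ = 8.7 × 10²¹ m/s²

8.7 × 10²¹ m/s²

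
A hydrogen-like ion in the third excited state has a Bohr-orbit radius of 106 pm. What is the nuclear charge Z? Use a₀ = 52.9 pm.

8

r_n = n²a₀/Z ⇒ Z = n²a₀/r = 4² × 52.9 / 106 ≈ 7.98
Z = 8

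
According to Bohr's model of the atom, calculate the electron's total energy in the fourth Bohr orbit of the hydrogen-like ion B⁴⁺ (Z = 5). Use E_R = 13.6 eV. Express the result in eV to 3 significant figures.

-21.2 eV

E_n = −E_R·Z²/n² = −13.6 × 5²/4² = -21.2 eV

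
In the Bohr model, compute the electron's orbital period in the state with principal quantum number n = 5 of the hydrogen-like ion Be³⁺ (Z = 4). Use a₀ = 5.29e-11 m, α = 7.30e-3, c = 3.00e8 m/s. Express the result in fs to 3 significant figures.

1.19 fs

r = n²a₀/Z = 5²·5.29e-11/4 = 3.31e-10 m
v = Zαc/n = 4·0.00730·3.00e8/5 = 1.75e6 m/s
T = 2πr/v = 1.19e-15 s = 1.19 fs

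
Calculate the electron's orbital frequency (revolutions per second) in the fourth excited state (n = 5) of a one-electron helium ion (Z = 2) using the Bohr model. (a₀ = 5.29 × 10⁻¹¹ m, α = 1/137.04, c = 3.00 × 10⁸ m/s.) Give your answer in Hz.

2.11 × 10¹⁴ Hz

r = n²a₀/Z = 6.61 × 10⁻¹⁰ m, v = Zαc/n = 8.76 × 10⁵ m/s
f = v/(2πr) = 2.11 × 10¹⁴ Hz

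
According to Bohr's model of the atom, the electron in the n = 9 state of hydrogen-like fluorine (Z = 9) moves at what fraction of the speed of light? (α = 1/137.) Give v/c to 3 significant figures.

0.00730

v_n = Zαc/n, so v/c = Zα/n = 9 × 0.00730 / 9 = 0.00730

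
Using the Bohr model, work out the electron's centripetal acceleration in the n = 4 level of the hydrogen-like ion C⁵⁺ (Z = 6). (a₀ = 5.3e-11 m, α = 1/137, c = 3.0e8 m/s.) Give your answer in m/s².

r = n²a₀/Z = 1.4e-10 m, v = Zαc/n = 3.3e6 m/s
a = v²/r = (3.3e6)² / 1.4e-10 = 7.6e22 m/s²

7.6e22 m/s²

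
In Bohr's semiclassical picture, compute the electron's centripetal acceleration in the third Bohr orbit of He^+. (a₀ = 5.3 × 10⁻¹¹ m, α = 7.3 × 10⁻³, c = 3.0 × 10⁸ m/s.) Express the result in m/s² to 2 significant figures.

r = n²a₀/Z = 2.4 × 10⁻¹⁰ m, v = Zαc/n = 1.5 × 10⁶ m/s
a = v²/r = (1.5 × 10⁶)² / 2.4 × 10⁻¹⁰ = 8.9 × 10²¹ m/s²

8.9 × 10²¹ m/s²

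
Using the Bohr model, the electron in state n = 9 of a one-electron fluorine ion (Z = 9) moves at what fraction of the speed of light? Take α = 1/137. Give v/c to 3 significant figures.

v_n = Zαc/n, so v/c = Zα/n = 9 × 0.00730 / 9 = 0.00730

0.00730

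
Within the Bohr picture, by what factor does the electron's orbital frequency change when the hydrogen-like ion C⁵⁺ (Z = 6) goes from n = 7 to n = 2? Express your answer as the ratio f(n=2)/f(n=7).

343/8

f ∝ Z^2 · n^-3; with Z fixed, f ∝ n^-3.
f(n=2)/f(n=7) = (2/7)^-3 = 343/8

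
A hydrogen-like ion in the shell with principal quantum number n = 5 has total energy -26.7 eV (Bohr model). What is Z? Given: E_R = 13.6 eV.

E_n = −E_R Z²/n² ⇒ Z² = −E_n n²/E_R = 26.7 × 5² / 13.6 ≈ 49.08
Z = 7

7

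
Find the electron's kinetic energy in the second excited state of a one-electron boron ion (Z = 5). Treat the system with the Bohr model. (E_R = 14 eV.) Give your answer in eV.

For a Coulomb orbit the virial theorem gives K = −E_n.
E_n = −E_R·Z²/n², so K = E_R·Z²/n² = 14 × 5²/3² = 39 eV

39 eV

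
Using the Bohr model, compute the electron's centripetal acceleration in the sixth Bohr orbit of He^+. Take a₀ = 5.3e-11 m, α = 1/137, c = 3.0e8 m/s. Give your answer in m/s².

r = n²a₀/Z = 9.5e-10 m, v = Zαc/n = 7.3e5 m/s
a = v²/r = (7.3e5)² / 9.5e-10 = 5.6e20 m/s²

5.6e20 m/s²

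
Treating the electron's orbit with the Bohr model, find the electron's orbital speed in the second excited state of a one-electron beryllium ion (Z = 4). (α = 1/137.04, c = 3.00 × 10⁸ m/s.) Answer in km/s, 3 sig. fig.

2920 km/s

v_n = Zαc/n = 4 × 0.00730 × 3.00 × 10⁸ / 3
    = 2920 km/s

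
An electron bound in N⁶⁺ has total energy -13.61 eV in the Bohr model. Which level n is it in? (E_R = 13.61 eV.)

E_n = −E_R Z²/n² ⇒ n² = E_R Z²/(−E_n) = 13.61 × 7² / 13.61 ≈ 49.00
n = 7

7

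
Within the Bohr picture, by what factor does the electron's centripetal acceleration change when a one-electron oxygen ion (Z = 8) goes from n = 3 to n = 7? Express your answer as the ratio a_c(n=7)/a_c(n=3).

a_c ∝ Z^3 · n^-4; with Z fixed, a_c ∝ n^-4.
a_c(n=7)/a_c(n=3) = (7/3)^-4 = 81/2401

81/2401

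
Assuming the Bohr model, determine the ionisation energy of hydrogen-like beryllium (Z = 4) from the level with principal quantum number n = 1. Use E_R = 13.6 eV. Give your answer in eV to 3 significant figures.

218 eV

E_n = −E_R·Z²/n² = −13.6 × 4²/1² eV = -218 eV
Ionisation energy = −E_n = 218 eV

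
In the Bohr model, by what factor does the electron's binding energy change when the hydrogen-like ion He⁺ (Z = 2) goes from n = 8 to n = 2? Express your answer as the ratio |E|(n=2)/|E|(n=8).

|E| ∝ Z^2 · n^-2; with Z fixed, |E| ∝ n^-2.
|E|(n=2)/|E|(n=8) = (2/8)^-2 = 16

16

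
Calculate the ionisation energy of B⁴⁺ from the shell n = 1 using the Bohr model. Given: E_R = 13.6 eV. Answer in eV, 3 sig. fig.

340 eV

E_n = −E_R·Z²/n² = −13.6 × 5²/1² eV = -340 eV
Ionisation energy = −E_n = 340 eV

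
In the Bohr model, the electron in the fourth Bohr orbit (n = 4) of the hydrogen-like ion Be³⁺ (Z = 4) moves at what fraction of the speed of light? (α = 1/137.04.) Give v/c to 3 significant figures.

0.00730

v_n = Zαc/n, so v/c = Zα/n = 4 × 0.00730 / 4 = 0.00730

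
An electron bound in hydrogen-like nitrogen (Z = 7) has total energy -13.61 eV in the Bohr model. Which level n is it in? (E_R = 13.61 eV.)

7

E_n = −E_R Z²/n² ⇒ n² = E_R Z²/(−E_n) = 13.61 × 7² / 13.61 ≈ 49.00
n = 7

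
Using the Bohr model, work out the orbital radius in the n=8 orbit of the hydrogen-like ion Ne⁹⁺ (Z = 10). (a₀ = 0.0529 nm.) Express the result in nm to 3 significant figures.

0.339 nm

r_n = n²a₀/Z = 8² × 0.0529 / 10
    = 64 × 0.0529 / 10 = 0.339 nm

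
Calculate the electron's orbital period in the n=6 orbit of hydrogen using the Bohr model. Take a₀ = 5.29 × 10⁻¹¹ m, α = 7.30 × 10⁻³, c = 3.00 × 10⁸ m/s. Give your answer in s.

3.28 × 10⁻¹⁴ s

r = n²a₀/Z = 6²·5.29 × 10⁻¹¹/1 = 1.90 × 10⁻⁹ m
v = Zαc/n = 1·0.00730·3.00 × 10⁸/6 = 3.65 × 10⁵ m/s
T = 2πr/v = 3.28 × 10⁻¹⁴ s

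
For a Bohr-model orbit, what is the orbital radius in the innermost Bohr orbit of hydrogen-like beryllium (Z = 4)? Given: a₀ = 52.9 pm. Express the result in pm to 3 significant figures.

13.2 pm

r_n = n²a₀/Z = 1² × 52.9 / 4
    = 1 × 52.9 / 4 = 13.2 pm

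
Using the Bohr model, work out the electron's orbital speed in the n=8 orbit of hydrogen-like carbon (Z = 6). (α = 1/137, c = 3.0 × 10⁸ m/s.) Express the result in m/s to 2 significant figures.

v_n = Zαc/n = 6 × 0.0073 × 3.0 × 10⁸ / 8
    = 1.6 × 10⁶ m/s

1.6 × 10⁶ m/s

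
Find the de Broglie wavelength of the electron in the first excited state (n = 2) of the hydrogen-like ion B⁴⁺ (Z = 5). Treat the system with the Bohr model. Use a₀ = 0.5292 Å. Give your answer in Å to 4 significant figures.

The Bohr quantisation condition is nλ = 2πr_n.
r_n = n²a₀/Z = 0.4234 Å
λ = 2πr_n/n = 2π·0.4234/2 = 1.330 Å

1.330 Å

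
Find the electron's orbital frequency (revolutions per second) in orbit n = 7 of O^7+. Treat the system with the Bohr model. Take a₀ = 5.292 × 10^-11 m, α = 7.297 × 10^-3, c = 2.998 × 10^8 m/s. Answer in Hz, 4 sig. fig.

r = n²a₀/Z = 3.241 × 10^-10 m, v = Zαc/n = 2.500 × 10^6 m/s
f = v/(2πr) = 1.228 × 10^15 Hz

1.228 × 10^15 Hz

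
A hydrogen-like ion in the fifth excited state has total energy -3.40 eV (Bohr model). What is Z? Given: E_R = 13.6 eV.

3

E_n = −E_R Z²/n² ⇒ Z² = −E_n n²/E_R = 3.40 × 6² / 13.6 ≈ 9.00
Z = 3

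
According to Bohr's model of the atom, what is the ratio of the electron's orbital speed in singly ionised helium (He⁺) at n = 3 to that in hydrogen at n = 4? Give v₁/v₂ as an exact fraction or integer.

v ∝ Z^1 · n^-1
v₁/v₂ = (2/1)^1 · (3/4)^-1 = 8/3

8/3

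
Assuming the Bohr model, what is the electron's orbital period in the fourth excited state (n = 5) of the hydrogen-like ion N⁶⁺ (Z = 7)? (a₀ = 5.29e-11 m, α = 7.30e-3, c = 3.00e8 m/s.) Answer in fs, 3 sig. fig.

0.387 fs

r = n²a₀/Z = 5²·5.29e-11/7 = 1.89e-10 m
v = Zαc/n = 7·0.00730·3.00e8/5 = 3.07e6 m/s
T = 2πr/v = 3.87e-16 s = 0.387 fs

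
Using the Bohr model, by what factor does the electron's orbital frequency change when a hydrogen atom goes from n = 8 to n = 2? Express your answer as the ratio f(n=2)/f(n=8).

64

f ∝ Z^2 · n^-3; with Z fixed, f ∝ n^-3.
f(n=2)/f(n=8) = (2/8)^-3 = 64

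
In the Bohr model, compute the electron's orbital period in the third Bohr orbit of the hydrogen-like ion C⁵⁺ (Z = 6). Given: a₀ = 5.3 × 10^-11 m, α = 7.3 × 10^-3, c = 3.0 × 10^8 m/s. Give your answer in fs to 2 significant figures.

r = n²a₀/Z = 3²·5.3 × 10^-11/6 = 8.0 × 10^-11 m
v = Zαc/n = 6·0.0073·3.0 × 10^8/3 = 4.4 × 10^6 m/s
T = 2πr/v = 1.1 × 10^-16 s = 0.11 fs

0.11 fs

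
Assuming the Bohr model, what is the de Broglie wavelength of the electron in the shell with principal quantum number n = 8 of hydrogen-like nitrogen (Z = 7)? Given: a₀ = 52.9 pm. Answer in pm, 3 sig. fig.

380 pm

The Bohr quantisation condition is nλ = 2πr_n.
r_n = n²a₀/Z = 484 pm
λ = 2πr_n/n = 2π·484/8 = 380 pm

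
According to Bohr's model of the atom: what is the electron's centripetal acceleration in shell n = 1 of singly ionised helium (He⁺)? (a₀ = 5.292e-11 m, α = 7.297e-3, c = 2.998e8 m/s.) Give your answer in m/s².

7.235e23 m/s²

r = n²a₀/Z = 2.646e-11 m, v = Zαc/n = 4.375e6 m/s
a = v²/r = (4.375e6)² / 2.646e-11 = 7.235e23 m/s²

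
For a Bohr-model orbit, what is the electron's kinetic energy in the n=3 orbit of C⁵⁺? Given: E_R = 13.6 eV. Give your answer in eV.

For a Coulomb orbit the virial theorem gives K = −E_n.
E_n = −E_R·Z²/n², so K = E_R·Z²/n² = 13.6 × 6²/3² = 54.4 eV

54.4 eV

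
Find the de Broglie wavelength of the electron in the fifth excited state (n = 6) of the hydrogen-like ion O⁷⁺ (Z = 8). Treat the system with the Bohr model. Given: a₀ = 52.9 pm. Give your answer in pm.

249 pm

The Bohr quantisation condition is nλ = 2πr_n.
r_n = n²a₀/Z = 238 pm
λ = 2πr_n/n = 2π·238/6 = 249 pm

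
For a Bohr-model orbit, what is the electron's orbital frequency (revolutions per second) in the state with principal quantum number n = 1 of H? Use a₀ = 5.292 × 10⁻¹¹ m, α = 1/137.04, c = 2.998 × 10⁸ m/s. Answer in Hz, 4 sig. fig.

6.579 × 10¹⁵ Hz

r = n²a₀/Z = 5.292 × 10⁻¹¹ m, v = Zαc/n = 2.188 × 10⁶ m/s
f = v/(2πr) = 6.579 × 10¹⁵ Hz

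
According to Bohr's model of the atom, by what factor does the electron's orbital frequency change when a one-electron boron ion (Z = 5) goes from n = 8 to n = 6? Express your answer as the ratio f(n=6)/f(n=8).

f ∝ Z^2 · n^-3; with Z fixed, f ∝ n^-3.
f(n=6)/f(n=8) = (6/8)^-3 = 64/27

64/27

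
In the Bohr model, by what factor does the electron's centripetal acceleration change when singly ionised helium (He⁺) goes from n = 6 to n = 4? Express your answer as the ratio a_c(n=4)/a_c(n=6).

81/16

a_c ∝ Z^3 · n^-4; with Z fixed, a_c ∝ n^-4.
a_c(n=4)/a_c(n=6) = (4/6)^-4 = 81/16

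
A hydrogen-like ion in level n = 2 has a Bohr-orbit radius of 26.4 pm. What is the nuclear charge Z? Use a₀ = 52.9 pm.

8

r_n = n²a₀/Z ⇒ Z = n²a₀/r = 2² × 52.9 / 26.4 ≈ 8.02
Z = 8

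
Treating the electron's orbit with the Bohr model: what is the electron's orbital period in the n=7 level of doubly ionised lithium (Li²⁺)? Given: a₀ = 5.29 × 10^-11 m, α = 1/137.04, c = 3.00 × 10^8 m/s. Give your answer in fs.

r = n²a₀/Z = 7²·5.29 × 10^-11/3 = 8.64 × 10^-10 m
v = Zαc/n = 3·0.00730·3.00 × 10^8/7 = 9.38 × 10^5 m/s
T = 2πr/v = 5.79 × 10^-15 s = 5.79 fs

5.79 fs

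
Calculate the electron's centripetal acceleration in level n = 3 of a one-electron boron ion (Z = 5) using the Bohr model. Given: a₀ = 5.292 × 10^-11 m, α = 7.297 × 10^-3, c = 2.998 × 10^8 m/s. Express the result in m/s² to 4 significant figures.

1.396 × 10^23 m/s²

r = n²a₀/Z = 9.526 × 10^-11 m, v = Zαc/n = 3.646 × 10^6 m/s
a = v²/r = (3.646 × 10^6)² / 9.526 × 10^-11 = 1.396 × 10^23 m/s²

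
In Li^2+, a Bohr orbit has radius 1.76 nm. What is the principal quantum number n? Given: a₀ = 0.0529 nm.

10

r_n = n²a₀/Z ⇒ n² = rZ/a₀ = 1.76 × 3 / 0.0529 ≈ 99.81
n = 10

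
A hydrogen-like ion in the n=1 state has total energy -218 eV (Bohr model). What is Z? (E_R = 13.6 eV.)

E_n = −E_R Z²/n² ⇒ Z² = −E_n n²/E_R = 218 × 1² / 13.6 ≈ 16.03
Z = 4

4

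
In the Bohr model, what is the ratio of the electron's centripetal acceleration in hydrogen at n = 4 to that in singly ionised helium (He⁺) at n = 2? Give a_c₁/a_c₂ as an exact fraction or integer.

1/128

a_c ∝ Z^3 · n^-4
a_c₁/a_c₂ = (1/2)^3 · (4/2)^-4 = 1/128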